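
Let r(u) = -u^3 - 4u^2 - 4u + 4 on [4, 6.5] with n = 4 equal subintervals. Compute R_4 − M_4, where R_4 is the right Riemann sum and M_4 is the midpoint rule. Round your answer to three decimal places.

-106.580

R_4 ≈ -810.57129.
M_4 ≈ -703.99170.
R_4 − M_4 ≈ -106.580.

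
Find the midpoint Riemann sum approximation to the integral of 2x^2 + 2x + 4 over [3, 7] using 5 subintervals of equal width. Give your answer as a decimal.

266.24

Δx = (7 − 3)/5 = 0.8.
Midpoints: 3.4, 4.2, 5, 5.8, 6.6.
f(3.4) = 33.92, f(4.2) = 47.68, f(5) = 64, f(5.8) = 82.88, f(6.6) = 104.32.
Sum = Δx · [f(3.4) + f(4.2) + f(5) + f(5.8) + f(6.6)].
Sum = 266.24.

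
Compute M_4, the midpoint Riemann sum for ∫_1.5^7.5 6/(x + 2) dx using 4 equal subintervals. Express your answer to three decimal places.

5.953

Δx = (7.5 − 1.5)/4 = 1.5.
Midpoints: 2.25, 3.75, 5.25, 6.75.
f(2.25) = 24/17, f(3.75) = 24/23, f(5.25) = 24/29, f(6.75) = 24/35.
Sum = Δx · [f(2.25) + f(3.75) + f(5.25) + f(6.75)].
Sum ≈ 5.953.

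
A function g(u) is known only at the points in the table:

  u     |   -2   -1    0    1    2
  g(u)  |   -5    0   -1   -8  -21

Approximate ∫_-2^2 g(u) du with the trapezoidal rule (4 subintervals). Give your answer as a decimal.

-22

Δu = 1.
T_4 = (1/2)·[(-5) + 2·0 + 2·(-1) + 2·(-8) + (-21)] = -22.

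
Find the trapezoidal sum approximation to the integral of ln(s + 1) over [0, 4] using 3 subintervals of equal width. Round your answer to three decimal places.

Δs = (4 − 0)/3 = 4/3.
f(0) ≈ 0.000, f(4/3) ≈ 0.847, f(8/3) ≈ 1.299, f(4) ≈ 1.609.
T_3 = (Δs/2)·[f(s_0) + 2f(s_1) + 2f(s_2) + f(s_3)].
Sum ≈ 3.935.

3.935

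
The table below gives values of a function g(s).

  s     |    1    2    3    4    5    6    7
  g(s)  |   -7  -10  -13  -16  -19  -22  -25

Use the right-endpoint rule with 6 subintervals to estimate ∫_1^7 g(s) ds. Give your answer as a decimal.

Δs = 1.
Sum = 1·[(-10) + (-13) + (-16) + (-19) + (-22) + (-25)] = -105.

-105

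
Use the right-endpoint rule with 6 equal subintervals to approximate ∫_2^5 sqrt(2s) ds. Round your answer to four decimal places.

8.1610

Δs = (5 − 2)/6 = 0.5.
Right endpoints: 2.5, 3, 3.5, 4, 4.5, 5.
f(2.5) ≈ 2.2361, f(3) ≈ 2.4495, f(3.5) ≈ 2.6458, f(4) ≈ 2.8284, f(4.5) ≈ 3.0000, f(5) ≈ 3.1623.
Sum = Δs · [f(2.5) + f(3) + f(3.5) + ...].
Sum ≈ 8.1610.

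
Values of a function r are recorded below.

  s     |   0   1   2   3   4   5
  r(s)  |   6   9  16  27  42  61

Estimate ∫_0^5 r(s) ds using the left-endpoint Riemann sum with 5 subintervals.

100

Δs = 1.
Sum = 1·[6 + 9 + 16 + 27 + 42] = 100.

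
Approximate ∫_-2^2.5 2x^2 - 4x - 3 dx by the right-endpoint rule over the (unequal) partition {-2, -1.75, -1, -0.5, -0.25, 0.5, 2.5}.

Subinterval widths: 0.25, 0.75, 0.5, 0.25, 0.75, 2.
Right endpoints: -1.75, -1, -0.5, -0.25, 0.5, 2.5.
f(-1.75) = 10.125, f(-1) = 3, f(-0.5) = -0.5, f(-0.25) = -1.875, f(0.5) = -4.5, f(2.5) = -0.5.
Sum = Σ Δx_i · f(x_i).
Sum = -0.3125.

-0.3125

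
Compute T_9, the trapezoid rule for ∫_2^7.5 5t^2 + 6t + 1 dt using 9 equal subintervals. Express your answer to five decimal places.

853.75334

Δt = (7.5 − 2)/9 = 11/18.
f(2) = 33, f(47/18) = 16445/324, f(29/9) = 5852/81, f(23/6) = 3509/36, f(40/9) = 10241/81, f(91/18) = 51557/324, f(17/3) = 1760/9, f(113/18) = 76373/324, f(62/9) = 22649/81, f(7.5) = 327.25.
T_9 = (Δt/2)·[f(t_0) + 2f(t_1) + ... + 2f(t_{8}) + f(t_9)].
Sum ≈ 853.75334.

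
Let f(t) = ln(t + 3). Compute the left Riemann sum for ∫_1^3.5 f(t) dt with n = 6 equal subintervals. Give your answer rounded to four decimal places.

4.0190

Δt = (3.5 − 1)/6 = 5/12.
Left endpoints: 1, 17/12, 11/6, 2.25, 8/3, 37/12.
f(1) ≈ 1.3863, f(17/12) ≈ 1.4854, f(11/6) ≈ 1.5755, f(2.25) ≈ 1.6582, f(8/3) ≈ 1.7346, f(37/12) ≈ 1.8056.
Sum = Δt · [f(1) + f(17/12) + f(11/6) + ...].
Sum ≈ 4.0190.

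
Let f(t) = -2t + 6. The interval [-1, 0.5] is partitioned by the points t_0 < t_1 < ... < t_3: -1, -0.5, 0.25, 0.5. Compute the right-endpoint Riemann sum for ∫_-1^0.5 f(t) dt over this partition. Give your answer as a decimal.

8.875

Subinterval widths: 0.5, 0.75, 0.25.
Right endpoints: -0.5, 0.25, 0.5.
f(-0.5) = 7, f(0.25) = 5.5, f(0.5) = 5.
Sum = Σ Δt_i · f(t_i).
Sum = 8.875.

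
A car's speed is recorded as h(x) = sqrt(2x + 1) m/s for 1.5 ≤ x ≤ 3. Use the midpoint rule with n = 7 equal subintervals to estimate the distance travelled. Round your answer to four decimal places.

3.5070

Δx = (3 − 1.5)/7 = 3/14.
Midpoints: 45/28, 51/28, 57/28, 2.25, 69/28, 75/28, 81/28.
h(45/28) ≈ 2.0529, h(51/28) ≈ 2.1547, h(57/28) ≈ 2.2520, h(2.25) ≈ 2.3452, h(69/28) ≈ 2.4349, h(75/28) ≈ 2.5213, h(81/28) ≈ 2.6049.
Sum = Δx · [h(45/28) + h(51/28) + h(57/28) + ...].
Sum ≈ 3.5070.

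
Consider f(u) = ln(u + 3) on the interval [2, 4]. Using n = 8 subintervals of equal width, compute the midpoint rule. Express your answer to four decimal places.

Δu = (4 − 2)/8 = 0.25.
Midpoints: 2.125, 2.375, 2.625, 2.875, 3.125, 3.375, 3.625, 3.875.
f(2.125) ≈ 1.6341, f(2.375) ≈ 1.6818, f(2.625) ≈ 1.7272, f(2.875) ≈ 1.7707, f(3.125) ≈ 1.8124, f(3.375) ≈ 1.8524, f(3.625) ≈ 1.8909, f(3.875) ≈ 1.9279.
Sum = Δu · [f(2.125) + f(2.375) + f(2.625) + ...].
Sum ≈ 3.5743.

3.5743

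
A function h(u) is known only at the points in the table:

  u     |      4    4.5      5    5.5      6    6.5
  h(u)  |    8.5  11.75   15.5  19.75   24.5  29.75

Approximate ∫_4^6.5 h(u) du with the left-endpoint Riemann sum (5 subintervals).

Δu = 0.5.
Sum = 0.5·[8.5 + 11.75 + 15.5 + 19.75 + 24.5] = 40.

40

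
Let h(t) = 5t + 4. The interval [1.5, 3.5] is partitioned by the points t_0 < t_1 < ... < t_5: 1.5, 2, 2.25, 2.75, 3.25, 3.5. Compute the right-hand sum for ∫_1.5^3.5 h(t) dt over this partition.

Subinterval widths: 0.5, 0.25, 0.5, 0.5, 0.25.
Right endpoints: 2, 2.25, 2.75, 3.25, 3.5.
h(2) = 14, h(2.25) = 15.25, h(2.75) = 17.75, h(3.25) = 20.25, h(3.5) = 21.5.
Sum = Σ Δt_i · h(t_i).
Sum = 35.1875.

35.1875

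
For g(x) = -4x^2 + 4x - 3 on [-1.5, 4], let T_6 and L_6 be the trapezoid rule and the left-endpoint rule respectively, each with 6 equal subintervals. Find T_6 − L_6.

-15.125

T_6 ≈ -81.914352.
L_6 ≈ -66.789352.
T_6 − L_6 = -15.125.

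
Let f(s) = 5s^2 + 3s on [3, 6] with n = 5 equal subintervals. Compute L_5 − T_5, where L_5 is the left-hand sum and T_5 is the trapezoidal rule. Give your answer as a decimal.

-43.2

L_5 = 313.2.
T_5 = 356.4.
L_5 − T_5 = -43.2.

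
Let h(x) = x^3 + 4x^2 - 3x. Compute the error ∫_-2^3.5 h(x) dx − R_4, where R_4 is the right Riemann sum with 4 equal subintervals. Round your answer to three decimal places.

Exact integral: ∫_-2^3.5 h(x) dx ≈ 88.97396.
R_4 ≈ 146.12598.
Error ≈ 88.97396 − 146.12598 ≈ -57.152.

-57.152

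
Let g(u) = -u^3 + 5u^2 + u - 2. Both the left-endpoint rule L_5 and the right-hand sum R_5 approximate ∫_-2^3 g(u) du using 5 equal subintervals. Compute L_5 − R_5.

5

L_5 = 40.
R_5 = 35.
L_5 − R_5 = 5.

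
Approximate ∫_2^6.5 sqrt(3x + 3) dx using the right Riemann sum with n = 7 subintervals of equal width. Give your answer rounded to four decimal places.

18.2711

Δx = (6.5 − 2)/7 = 9/14.
Right endpoints: 37/14, 23/7, 55/14, 32/7, 73/14, 41/7, 6.5.
f(37/14) ≈ 3.3058, f(23/7) ≈ 3.5857, f(55/14) ≈ 3.8452, f(32/7) ≈ 4.0883, f(73/14) ≈ 4.3177, f(41/7) ≈ 4.5356, f(6.5) ≈ 4.7434.
Sum = Δx · [f(37/14) + f(23/7) + f(55/14) + ...].
Sum ≈ 18.2711.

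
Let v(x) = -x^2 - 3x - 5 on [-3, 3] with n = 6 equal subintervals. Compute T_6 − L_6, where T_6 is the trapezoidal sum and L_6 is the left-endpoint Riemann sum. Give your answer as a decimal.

T_6 = -49.
L_6 = -40.
T_6 − L_6 = -9.

-9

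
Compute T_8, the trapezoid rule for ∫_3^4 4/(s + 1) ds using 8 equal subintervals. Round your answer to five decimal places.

0.89269

Δs = (4 − 3)/8 = 0.125.
f(3) = 1, f(3.125) = 32/33, f(3.25) = 16/17, f(3.375) = 32/35, f(3.5) = 8/9, f(3.625) = 32/37, f(3.75) = 16/19, f(3.875) = 32/39, f(4) = 0.8.
T_8 = (Δs/2)·[f(s_0) + 2f(s_1) + ... + 2f(s_{7}) + f(s_8)].
Sum ≈ 0.89269.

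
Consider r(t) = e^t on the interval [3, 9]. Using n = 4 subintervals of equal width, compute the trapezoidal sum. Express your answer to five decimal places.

Δt = (9 − 3)/4 = 1.5.
r(3) ≈ 20.08554, r(4.5) ≈ 90.01713, r(6) ≈ 403.42879, r(7.5) ≈ 1808.04241, r(9) ≈ 8103.08393.
T_4 = (Δt/2)·[r(t_0) + 2r(t_1) + 2r(t_2) + 2r(t_3) + r(t_4)].
Sum ≈ 9544.60961.

9544.60961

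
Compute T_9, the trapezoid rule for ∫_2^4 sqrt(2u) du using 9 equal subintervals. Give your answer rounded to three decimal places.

Δu = (4 − 2)/9 = 2/9.
f(2) ≈ 2.000, f(20/9) ≈ 2.108, f(22/9) ≈ 2.211, f(8/3) ≈ 2.309, f(26/9) ≈ 2.404, f(28/9) ≈ 2.494, f(10/3) ≈ 2.582, f(32/9) ≈ 2.667, f(34/9) ≈ 2.749, f(4) ≈ 2.828.
T_9 = (Δu/2)·[f(u_0) + 2f(u_1) + ... + 2f(u_{8}) + f(u_9)].
Sum ≈ 4.875.

4.875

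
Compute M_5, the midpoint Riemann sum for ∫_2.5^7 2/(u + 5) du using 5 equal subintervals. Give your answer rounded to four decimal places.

0.9393

Δu = (7 − 2.5)/5 = 0.9.
Midpoints: 2.95, 3.85, 4.75, 5.65, 6.55.
f(2.95) = 40/159, f(3.85) = 40/177, f(4.75) = 8/39, f(5.65) = 40/213, f(6.55) = 40/231.
Sum = Δu · [f(2.95) + f(3.85) + f(4.75) + f(5.65) + f(6.55)].
Sum ≈ 0.9393.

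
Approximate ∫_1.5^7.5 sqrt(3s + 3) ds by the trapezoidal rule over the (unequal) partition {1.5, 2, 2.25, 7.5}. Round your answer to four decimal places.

23.6521

Subinterval widths: 0.5, 0.25, 5.25.
f(1.5) ≈ 2.7386, f(2) ≈ 3.0000, f(2.25) ≈ 3.1225, f(7.5) ≈ 5.0498.
On each subinterval the trapezoid contributes (Δs_i/2)·[f(s_{i-1}) + f(s_i)].
Sum ≈ 23.6521.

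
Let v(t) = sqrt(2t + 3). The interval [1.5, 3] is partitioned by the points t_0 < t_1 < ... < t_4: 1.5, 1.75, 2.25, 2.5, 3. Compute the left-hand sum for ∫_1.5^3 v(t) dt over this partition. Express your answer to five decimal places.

Subinterval widths: 0.25, 0.5, 0.25, 0.5.
Left endpoints: 1.5, 1.75, 2.25, 2.5.
v(1.5) ≈ 2.44949, v(1.75) ≈ 2.54951, v(2.25) ≈ 2.73861, v(2.5) ≈ 2.82843.
Sum = Σ Δt_i · v(t_i).
Sum ≈ 3.98599.

3.98599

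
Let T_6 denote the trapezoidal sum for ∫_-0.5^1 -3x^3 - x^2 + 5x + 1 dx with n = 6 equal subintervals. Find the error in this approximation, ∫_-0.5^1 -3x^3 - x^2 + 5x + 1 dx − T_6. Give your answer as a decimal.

Exact integral: ∫_-0.5^1 f(x) dx = 2.296875.
T_6 = 2.24609375.
Error = 2.296875 − 2.24609375 = 0.05078125.

0.05078125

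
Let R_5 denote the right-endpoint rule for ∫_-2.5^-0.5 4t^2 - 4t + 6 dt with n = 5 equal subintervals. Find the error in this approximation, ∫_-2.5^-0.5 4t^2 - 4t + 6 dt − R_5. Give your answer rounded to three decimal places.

6.187

Exact integral: ∫_-2.5^-0.5 f(t) dt ≈ 44.66667.
R_5 = 38.48.
Error ≈ 44.66667 − 38.48 ≈ 6.187.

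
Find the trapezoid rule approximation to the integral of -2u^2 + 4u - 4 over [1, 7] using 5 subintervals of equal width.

Δu = (7 − 1)/5 = 1.2.
f(1) = -2, f(2.2) = -4.88, f(3.4) = -13.52, f(4.6) = -27.92, f(5.8) = -48.08, f(7) = -74.
T_5 = (Δu/2)·[f(u_0) + 2f(u_1) + ... + 2f(u_{4}) + f(u_5)].
Sum = -158.88.

-158.88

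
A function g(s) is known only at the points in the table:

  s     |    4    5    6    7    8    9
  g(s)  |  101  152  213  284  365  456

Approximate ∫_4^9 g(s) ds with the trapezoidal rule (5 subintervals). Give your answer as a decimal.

Δs = 1.
T_5 = (1/2)·[101 + 2·152 + 2·213 + 2·284 + 2·365 + 456] = 1292.5.

1292.5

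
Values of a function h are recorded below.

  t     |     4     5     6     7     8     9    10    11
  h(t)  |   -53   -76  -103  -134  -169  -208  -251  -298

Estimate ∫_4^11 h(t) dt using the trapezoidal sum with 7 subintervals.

Δt = 1.
T_7 = (1/2)·[(-53) + 2·(-76) + 2·(-103) + 2·(-134) + 2·(-169) + 2·(-208) + 2·(-251) + (-298)] = -1116.5.

-1116.5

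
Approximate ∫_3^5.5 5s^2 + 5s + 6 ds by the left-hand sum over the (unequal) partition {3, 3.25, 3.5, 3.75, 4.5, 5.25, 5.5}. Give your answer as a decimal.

Subinterval widths: 0.25, 0.25, 0.25, 0.75, 0.75, 0.25.
Left endpoints: 3, 3.25, 3.5, 3.75, 4.5, 5.25.
f(3) = 66, f(3.25) = 75.0625, f(3.5) = 84.75, f(3.75) = 95.0625, f(4.5) = 129.75, f(5.25) = 170.0625.
Sum = Σ Δs_i · f(s_i).
Sum = 267.578125.

267.578125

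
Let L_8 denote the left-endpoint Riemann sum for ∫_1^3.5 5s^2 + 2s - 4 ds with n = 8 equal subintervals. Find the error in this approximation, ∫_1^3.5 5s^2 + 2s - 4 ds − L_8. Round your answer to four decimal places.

9.3669

Exact integral: ∫_1^3.5 f(s) ds ≈ 71.041667.
L_8 ≈ 61.674805.
Error ≈ 71.041667 − 61.674805 ≈ 9.3669.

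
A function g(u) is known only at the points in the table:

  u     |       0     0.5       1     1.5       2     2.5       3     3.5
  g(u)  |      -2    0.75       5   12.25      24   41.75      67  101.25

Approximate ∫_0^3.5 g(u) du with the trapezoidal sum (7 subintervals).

100.1875

Δu = 0.5.
T_7 = (0.5/2)·[(-2) + 2·0.75 + 2·5 + 2·12.25 + 2·24 + 2·41.75 + 2·67 + 101.25] = 100.1875.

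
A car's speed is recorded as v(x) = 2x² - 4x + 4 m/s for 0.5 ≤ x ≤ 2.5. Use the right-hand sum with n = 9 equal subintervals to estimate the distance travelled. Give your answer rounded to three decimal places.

6.811

Δx = (2.5 − 0.5)/9 = 2/9.
Right endpoints: 13/18, 17/18, 7/6, 25/18, 29/18, 11/6, 37/18, 41/18, 2.5.
v(13/18) = 349/162, v(17/18) = 325/162, v(7/6) = 37/18, v(25/18) = 373/162, v(29/18) = 445/162, v(11/6) = 61/18, v(37/18) = 685/162, v(41/18) = 853/162, v(2.5) = 6.5.
Sum = Δx · [v(13/18) + v(17/18) + v(7/6) + ...].
Sum ≈ 6.811.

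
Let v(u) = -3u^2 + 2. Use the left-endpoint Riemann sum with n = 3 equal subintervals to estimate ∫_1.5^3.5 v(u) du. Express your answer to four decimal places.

Δu = (3.5 − 1.5)/3 = 2/3.
Left endpoints: 1.5, 13/6, 17/6.
v(1.5) = -4.75, v(13/6) = -145/12, v(17/6) = -265/12.
Sum = Δu · [v(1.5) + v(13/6) + v(17/6)].
Sum ≈ -25.9444.

-25.9444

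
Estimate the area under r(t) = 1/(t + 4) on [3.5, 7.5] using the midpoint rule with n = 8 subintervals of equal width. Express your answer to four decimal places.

0.4273

Δt = (7.5 − 3.5)/8 = 0.5.
Midpoints: 3.75, 4.25, 4.75, 5.25, 5.75, 6.25, 6.75, 7.25.
r(3.75) = 4/31, r(4.25) = 4/33, r(4.75) = 4/35, r(5.25) = 4/37, r(5.75) = 4/39, r(6.25) = 4/41, r(6.75) = 4/43, r(7.25) = 4/45.
Sum = Δt · [r(3.75) + r(4.25) + r(4.75) + ...].
Sum ≈ 0.4273.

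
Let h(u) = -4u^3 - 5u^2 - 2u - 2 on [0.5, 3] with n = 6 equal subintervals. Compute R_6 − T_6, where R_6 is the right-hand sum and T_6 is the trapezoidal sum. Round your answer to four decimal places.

-32.5521

R_6 ≈ -173.912037.
T_6 ≈ -141.359954.
R_6 − T_6 ≈ -32.5521.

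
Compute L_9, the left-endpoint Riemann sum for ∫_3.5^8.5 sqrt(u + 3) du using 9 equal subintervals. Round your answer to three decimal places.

Δu = (8.5 − 3.5)/9 = 5/9.
Left endpoints: 3.5, 73/18, 83/18, 31/6, 103/18, 113/18, 41/6, 133/18, 143/18.
f(3.5) ≈ 2.550, f(73/18) ≈ 2.656, f(83/18) ≈ 2.759, f(31/6) ≈ 2.858, f(103/18) ≈ 2.953, f(113/18) ≈ 3.046, f(41/6) ≈ 3.136, f(133/18) ≈ 3.223, f(143/18) ≈ 3.308.
Sum = Δu · [f(3.5) + f(73/18) + f(83/18) + ...].
Sum ≈ 14.716.

14.716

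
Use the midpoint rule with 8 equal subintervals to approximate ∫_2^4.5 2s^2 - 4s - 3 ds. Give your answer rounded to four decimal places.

Δs = (4.5 − 2)/8 = 0.3125.
Midpoints: 2.15625, 2.46875, 2.78125, 3.09375, 3.40625, 3.71875, 4.03125, 4.34375.
f(2.15625) = -1191/512, f(2.46875) = -351/512, f(2.78125) = 689/512, f(3.09375) = 1929/512, f(3.40625) = 3369/512, f(3.71875) = 5009/512, f(4.03125) = 6849/512, f(4.34375) = 8889/512.
Sum = Δs · [f(2.15625) + f(2.46875) + f(2.78125) + ...].
Sum ≈ 15.3760.

15.3760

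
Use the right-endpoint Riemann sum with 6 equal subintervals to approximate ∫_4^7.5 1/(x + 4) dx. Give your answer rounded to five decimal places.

Δx = (7.5 − 4)/6 = 7/12.
Right endpoints: 55/12, 31/6, 5.75, 19/3, 83/12, 7.5.
f(55/12) = 12/103, f(31/6) = 6/55, f(5.75) = 4/39, f(19/3) = 3/31, f(83/12) = 12/131, f(7.5) = 2/23.
Sum = Δx · [f(55/12) + f(31/6) + f(5.75) + ...].
Sum ≈ 0.35204.

0.35204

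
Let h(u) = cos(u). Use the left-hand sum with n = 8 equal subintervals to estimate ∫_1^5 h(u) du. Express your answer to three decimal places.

Δu = (5 − 1)/8 = 0.5.
Left endpoints: 1, 1.5, 2, 2.5, 3, 3.5, 4, 4.5.
h(1) ≈ 0.540, h(1.5) ≈ 0.071, h(2) ≈ -0.416, h(2.5) ≈ -0.801, h(3) ≈ -0.990, h(3.5) ≈ -0.936, h(4) ≈ -0.654, h(4.5) ≈ -0.211.
Sum = Δu · [h(1) + h(1.5) + h(2) + ...].
Sum ≈ -1.699.

-1.699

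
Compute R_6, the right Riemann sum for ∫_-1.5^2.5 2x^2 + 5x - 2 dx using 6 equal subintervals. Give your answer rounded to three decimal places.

24.593

Δx = (2.5 − (-1.5))/6 = 2/3.
Right endpoints: -5/6, -1/6, 0.5, 7/6, 11/6, 2.5.
f(-5/6) = -43/9, f(-1/6) = -25/9, f(0.5) = 1, f(7/6) = 59/9, f(11/6) = 125/9, f(2.5) = 23.
Sum = Δx · [f(-5/6) + f(-1/6) + f(0.5) + ...].
Sum ≈ 24.593.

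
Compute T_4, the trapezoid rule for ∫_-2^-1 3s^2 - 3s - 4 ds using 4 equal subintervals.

Δs = (-1 − (-2))/4 = 0.25.
f(-2) = 14, f(-1.75) = 10.4375, f(-1.5) = 7.25, f(-1.25) = 4.4375, f(-1) = 2.
T_4 = (Δs/2)·[f(s_0) + 2f(s_1) + 2f(s_2) + 2f(s_3) + f(s_4)].
Sum = 7.53125.

7.53125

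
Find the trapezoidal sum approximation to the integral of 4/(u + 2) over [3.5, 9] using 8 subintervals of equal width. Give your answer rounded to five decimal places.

2.77649

Δu = (9 − 3.5)/8 = 0.6875.
f(3.5) = 8/11, f(4.1875) = 64/99, f(4.875) = 32/55, f(5.5625) = 64/121, f(6.25) = 16/33, f(6.9375) = 64/143, f(7.625) = 32/77, f(8.3125) = 64/165, f(9) = 4/11.
T_8 = (Δu/2)·[f(u_0) + 2f(u_1) + ... + 2f(u_{7}) + f(u_8)].
Sum ≈ 2.77649.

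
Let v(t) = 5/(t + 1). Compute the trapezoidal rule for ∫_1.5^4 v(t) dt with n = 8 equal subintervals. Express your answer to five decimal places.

Δt = (4 − 1.5)/8 = 0.3125.
v(1.5) = 2, v(1.8125) = 16/9, v(2.125) = 1.6, v(2.4375) = 16/11, v(2.75) = 4/3, v(3.0625) = 16/13, v(3.375) = 8/7, v(3.6875) = 16/15, v(4) = 1.
T_8 = (Δt/2)·[v(t_0) + 2v(t_1) + ... + 2v(t_{7}) + v(t_8)].
Sum ≈ 3.47061.

3.47061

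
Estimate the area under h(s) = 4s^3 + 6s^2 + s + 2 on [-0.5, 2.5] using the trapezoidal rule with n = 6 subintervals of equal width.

81.75

Δs = (2.5 − (-0.5))/6 = 0.5.
h(-0.5) = 2.5, h(0) = 2, h(0.5) = 4.5, h(1) = 13, h(1.5) = 30.5, h(2) = 60, h(2.5) = 104.5.
T_6 = (Δs/2)·[h(s_0) + 2h(s_1) + ... + 2h(s_{5}) + h(s_6)].
Sum = 81.75.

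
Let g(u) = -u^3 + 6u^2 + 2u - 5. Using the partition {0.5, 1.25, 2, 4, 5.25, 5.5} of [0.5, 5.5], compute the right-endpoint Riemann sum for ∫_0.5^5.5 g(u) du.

Subinterval widths: 0.75, 0.75, 2, 1.25, 0.25.
Right endpoints: 1.25, 2, 4, 5.25, 5.5.
g(1.25) = 4.921875, g(2) = 15, g(4) = 35, g(5.25) = 26.171875, g(5.5) = 21.125.
Sum = Σ Δu_i · g(u_i).
Sum = 122.9375.

122.9375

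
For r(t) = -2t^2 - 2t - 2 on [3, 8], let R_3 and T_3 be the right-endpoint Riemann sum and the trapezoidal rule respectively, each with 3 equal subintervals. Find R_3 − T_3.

-100

R_3 ≈ -492.96296.
T_3 ≈ -392.96296.
R_3 − T_3 = -100.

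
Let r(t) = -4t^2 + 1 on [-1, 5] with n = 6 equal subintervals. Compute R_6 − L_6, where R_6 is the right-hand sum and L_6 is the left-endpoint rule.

R_6 = -214.
L_6 = -118.
R_6 − L_6 = -96.

-96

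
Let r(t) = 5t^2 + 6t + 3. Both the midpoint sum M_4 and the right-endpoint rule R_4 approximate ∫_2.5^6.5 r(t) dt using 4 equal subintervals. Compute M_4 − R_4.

-107

M_4 = 550.
R_4 = 657.
M_4 − R_4 = -107.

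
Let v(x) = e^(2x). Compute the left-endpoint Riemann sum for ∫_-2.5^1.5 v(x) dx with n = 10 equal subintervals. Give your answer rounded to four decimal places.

Δx = (1.5 − (-2.5))/10 = 0.4.
Left endpoints: -2.5, -2.1, -1.7, -1.3, -0.9, -0.5, -0.1, 0.3, 0.7, 1.1.
v(-2.5) ≈ 0.0067, v(-2.1) ≈ 0.0150, v(-1.7) ≈ 0.0334, v(-1.3) ≈ 0.0743, v(-0.9) ≈ 0.1653, v(-0.5) ≈ 0.3679, v(-0.1) ≈ 0.8187, v(0.3) ≈ 1.8221, v(0.7) ≈ 4.0552, v(1.1) ≈ 9.0250.
Sum = Δx · [v(-2.5) + v(-2.1) + v(-1.7) + ...].
Sum ≈ 6.5534.

6.5534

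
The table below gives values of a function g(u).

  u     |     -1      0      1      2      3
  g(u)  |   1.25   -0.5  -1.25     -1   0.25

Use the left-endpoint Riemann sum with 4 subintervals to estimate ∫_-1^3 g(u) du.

-1.5

Δu = 1.
Sum = 1·[1.25 + (-0.5) + (-1.25) + (-1)] = -1.5.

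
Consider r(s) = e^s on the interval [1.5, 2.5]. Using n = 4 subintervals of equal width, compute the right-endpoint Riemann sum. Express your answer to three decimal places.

8.703

Δs = (2.5 − 1.5)/4 = 0.25.
Right endpoints: 1.75, 2, 2.25, 2.5.
r(1.75) ≈ 5.755, r(2) ≈ 7.389, r(2.25) ≈ 9.488, r(2.5) ≈ 12.182.
Sum = Δs · [r(1.75) + r(2) + r(2.25) + r(2.5)].
Sum ≈ 8.703.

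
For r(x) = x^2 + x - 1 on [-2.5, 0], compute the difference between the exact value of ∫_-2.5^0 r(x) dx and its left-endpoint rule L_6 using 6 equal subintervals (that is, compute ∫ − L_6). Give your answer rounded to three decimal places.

-0.854

Exact integral: ∫_-2.5^0 r(x) dx ≈ -0.41667.
L_6 ≈ 0.43692.
Error ≈ -0.41667 − 0.43692 ≈ -0.854.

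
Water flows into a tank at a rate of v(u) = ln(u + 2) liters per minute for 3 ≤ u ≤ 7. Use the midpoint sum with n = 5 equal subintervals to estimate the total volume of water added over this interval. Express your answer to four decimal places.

Δu = (7 − 3)/5 = 0.8.
Midpoints: 3.4, 4.2, 5, 5.8, 6.6.
v(3.4) ≈ 1.6864, v(4.2) ≈ 1.8245, v(5) ≈ 1.9459, v(5.8) ≈ 2.0541, v(6.6) ≈ 2.1518.
Sum = Δu · [v(3.4) + v(4.2) + v(5) + v(5.8) + v(6.6)].
Sum ≈ 7.7302.

7.7302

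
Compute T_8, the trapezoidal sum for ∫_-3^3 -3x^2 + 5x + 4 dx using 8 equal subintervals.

-31.6875

Δx = (3 − (-3))/8 = 0.75.
f(-3) = -38, f(-2.25) = -22.4375, f(-1.5) = -10.25, f(-0.75) = -1.4375, f(0) = 4, f(0.75) = 6.0625, f(1.5) = 4.75, f(2.25) = 0.0625, f(3) = -8.
T_8 = (Δx/2)·[f(x_0) + 2f(x_1) + ... + 2f(x_{7}) + f(x_8)].
Sum = -31.6875.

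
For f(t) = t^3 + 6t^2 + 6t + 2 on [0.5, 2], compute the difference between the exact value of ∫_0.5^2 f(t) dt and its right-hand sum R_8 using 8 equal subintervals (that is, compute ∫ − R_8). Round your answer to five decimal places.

Exact integral: ∫_0.5^2 f(t) dt = 33.984375.
R_8 ≈ 37.7614746.
Error ≈ 33.984375 − 37.7614746 ≈ -3.77710.

-3.77710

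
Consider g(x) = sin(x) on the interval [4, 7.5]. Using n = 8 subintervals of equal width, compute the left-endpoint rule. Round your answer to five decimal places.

-1.35501

Δx = (7.5 − 4)/8 = 0.4375.
Left endpoints: 4, 4.4375, 4.875, 5.3125, 5.75, 6.1875, 6.625, 7.0625.
g(4) ≈ -0.75680, g(4.4375) ≈ -0.96246, g(4.875) ≈ -0.98681, g(5.3125) ≈ -0.82527, g(5.75) ≈ -0.50828, g(6.1875) ≈ -0.09554, g(6.625) ≈ 0.33520, g(7.0625) ≈ 0.70279.
Sum = Δx · [g(4) + g(4.4375) + g(4.875) + ...].
Sum ≈ -1.35501.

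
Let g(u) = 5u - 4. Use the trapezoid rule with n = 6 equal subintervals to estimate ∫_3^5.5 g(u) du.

Δu = (5.5 − 3)/6 = 5/12.
g(3) = 11, g(41/12) = 157/12, g(23/6) = 91/6, g(4.25) = 17.25, g(14/3) = 58/3, g(61/12) = 257/12, g(5.5) = 23.5.
T_6 = (Δu/2)·[g(u_0) + 2g(u_1) + ... + 2g(u_{5}) + g(u_6)].
Sum = 43.125.

43.125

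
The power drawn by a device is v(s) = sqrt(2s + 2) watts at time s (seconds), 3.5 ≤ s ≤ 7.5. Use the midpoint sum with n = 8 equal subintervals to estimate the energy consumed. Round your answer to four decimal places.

14.3652

Δs = (7.5 − 3.5)/8 = 0.5.
Midpoints: 3.75, 4.25, 4.75, 5.25, 5.75, 6.25, 6.75, 7.25.
v(3.75) ≈ 3.0822, v(4.25) ≈ 3.2404, v(4.75) ≈ 3.3912, v(5.25) ≈ 3.5355, v(5.75) ≈ 3.6742, v(6.25) ≈ 3.8079, v(6.75) ≈ 3.9370, v(7.25) ≈ 4.0620.
Sum = Δs · [v(3.75) + v(4.25) + v(4.75) + ...].
Sum ≈ 14.3652.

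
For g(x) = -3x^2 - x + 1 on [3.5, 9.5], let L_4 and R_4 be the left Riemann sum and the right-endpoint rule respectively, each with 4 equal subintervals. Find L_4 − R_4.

360

L_4 = -674.25.
R_4 = -1034.25.
L_4 − R_4 = 360.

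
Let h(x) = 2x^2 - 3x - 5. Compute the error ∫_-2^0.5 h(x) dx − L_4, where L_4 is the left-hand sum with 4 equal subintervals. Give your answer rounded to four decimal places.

Exact integral: ∫_-2^0.5 h(x) dx ≈ -1.458333.
L_4 = 3.5546875.
Error ≈ -1.458333 − 3.5546875 ≈ -5.0130.

-5.0130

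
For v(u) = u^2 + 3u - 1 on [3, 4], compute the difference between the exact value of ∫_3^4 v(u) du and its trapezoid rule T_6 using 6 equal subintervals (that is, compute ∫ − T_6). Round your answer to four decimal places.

Exact integral: ∫_3^4 v(u) du ≈ 21.833333.
T_6 ≈ 21.837963.
Error ≈ 21.833333 − 21.837963 ≈ -0.0046.

-0.0046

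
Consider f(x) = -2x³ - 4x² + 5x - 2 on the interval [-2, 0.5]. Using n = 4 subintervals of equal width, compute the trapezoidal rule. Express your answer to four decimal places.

-17.1582

Δx = (0.5 − (-2))/4 = 0.625.
f(-2) = -12, f(-1.375) = -11.23828125, f(-0.75) = -7.15625, f(-0.125) = -2.68359375, f(0.5) = -0.75.
T_4 = (Δx/2)·[f(x_0) + 2f(x_1) + 2f(x_2) + 2f(x_3) + f(x_4)].
Sum ≈ -17.1582.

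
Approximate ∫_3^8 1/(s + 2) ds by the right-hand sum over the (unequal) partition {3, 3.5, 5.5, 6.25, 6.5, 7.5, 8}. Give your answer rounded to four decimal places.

Subinterval widths: 0.5, 2, 0.75, 0.25, 1, 0.5.
Right endpoints: 3.5, 5.5, 6.25, 6.5, 7.5, 8.
f(3.5) = 2/11, f(5.5) = 2/15, f(6.25) = 4/33, f(6.5) = 2/17, f(7.5) = 2/19, f(8) = 0.1.
Sum = Σ Δs_i · f(s_i).
Sum ≈ 0.6332.

0.6332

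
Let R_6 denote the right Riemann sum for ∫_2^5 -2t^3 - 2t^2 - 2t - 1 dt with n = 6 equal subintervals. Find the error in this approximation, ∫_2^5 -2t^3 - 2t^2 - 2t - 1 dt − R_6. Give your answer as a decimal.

Exact integral: ∫_2^5 f(t) dt = -406.5.
R_6 = -479.875.
Error = -406.5 − (-479.875) = 73.375.

73.375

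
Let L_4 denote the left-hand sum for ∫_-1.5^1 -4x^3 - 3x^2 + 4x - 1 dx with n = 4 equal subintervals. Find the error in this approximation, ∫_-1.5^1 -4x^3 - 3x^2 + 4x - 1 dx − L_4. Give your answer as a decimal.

Exact integral: ∫_-1.5^1 f(x) dx = -5.3125.
L_4 = -4.140625.
Error = -5.3125 − (-4.140625) = -1.171875.

-1.171875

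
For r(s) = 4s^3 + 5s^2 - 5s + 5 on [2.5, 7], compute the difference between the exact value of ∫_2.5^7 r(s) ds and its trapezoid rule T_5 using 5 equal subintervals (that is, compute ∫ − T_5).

-37.665

Exact integral: ∫_2.5^7 r(s) ds = 2823.1875.
T_5 = 2860.8525.
Error = 2823.1875 − 2860.8525 = -37.665.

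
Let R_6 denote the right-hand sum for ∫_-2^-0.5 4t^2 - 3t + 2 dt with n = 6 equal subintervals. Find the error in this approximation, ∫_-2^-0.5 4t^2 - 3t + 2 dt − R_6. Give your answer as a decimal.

2.375

Exact integral: ∫_-2^-0.5 f(t) dt = 19.125.
R_6 = 16.75.
Error = 19.125 − 16.75 = 2.375.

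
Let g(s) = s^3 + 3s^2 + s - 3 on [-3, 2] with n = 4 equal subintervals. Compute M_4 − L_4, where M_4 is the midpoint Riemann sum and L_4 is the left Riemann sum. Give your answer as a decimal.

M_4 = 0.2734375.
L_4 = -12.421875.
M_4 − L_4 = 12.6953125.

12.6953125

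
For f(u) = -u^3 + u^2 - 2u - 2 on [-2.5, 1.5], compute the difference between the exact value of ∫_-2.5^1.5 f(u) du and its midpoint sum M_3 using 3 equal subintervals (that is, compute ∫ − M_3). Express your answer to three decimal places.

Exact integral: ∫_-2.5^1.5 f(u) du ≈ 10.83333.
M_3 ≈ 9.35185.
Error ≈ 10.83333 − 9.35185 ≈ 1.481.

1.481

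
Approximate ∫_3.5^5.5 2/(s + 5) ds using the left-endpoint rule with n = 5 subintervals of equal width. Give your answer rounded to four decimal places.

0.4317

Δs = (5.5 − 3.5)/5 = 0.4.
Left endpoints: 3.5, 3.9, 4.3, 4.7, 5.1.
f(3.5) = 4/17, f(3.9) = 20/89, f(4.3) = 20/93, f(4.7) = 20/97, f(5.1) = 20/101.
Sum = Δs · [f(3.5) + f(3.9) + f(4.3) + f(4.7) + f(5.1)].
Sum ≈ 0.4317.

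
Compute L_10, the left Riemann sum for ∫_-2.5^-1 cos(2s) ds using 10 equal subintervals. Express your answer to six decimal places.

-0.874609

Δs = (-1 − (-2.5))/10 = 0.15.
Left endpoints: -2.5, -2.35, -2.2, -2.05, -1.9, -1.75, -1.6, -1.45, -1.3, -1.15.
f(-2.5) ≈ 0.283662, f(-2.35) ≈ -0.012389, f(-2.2) ≈ -0.307333, f(-2.05) ≈ -0.574824, f(-1.9) ≈ -0.790968, f(-1.75) ≈ -0.936457, f(-1.6) ≈ -0.998295, f(-1.45) ≈ -0.970958, f(-1.3) ≈ -0.856889, f(-1.15) ≈ -0.666276.
Sum = Δs · [f(-2.5) + f(-2.35) + f(-2.2) + ...].
Sum ≈ -0.874609.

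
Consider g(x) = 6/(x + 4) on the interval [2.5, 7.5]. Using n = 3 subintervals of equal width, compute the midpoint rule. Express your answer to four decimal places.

Δx = (7.5 − 2.5)/3 = 5/3.
Midpoints: 10/3, 5, 20/3.
g(10/3) = 9/11, g(5) = 2/3, g(20/3) = 0.5625.
Sum = Δx · [g(10/3) + g(5) + g(20/3)].
Sum ≈ 3.4122.

3.4122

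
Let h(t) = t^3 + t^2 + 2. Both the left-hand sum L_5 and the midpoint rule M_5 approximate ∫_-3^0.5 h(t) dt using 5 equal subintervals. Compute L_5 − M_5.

-7.6103125

L_5 = -11.41.
M_5 = -3.7996875.
L_5 − M_5 = -7.6103125.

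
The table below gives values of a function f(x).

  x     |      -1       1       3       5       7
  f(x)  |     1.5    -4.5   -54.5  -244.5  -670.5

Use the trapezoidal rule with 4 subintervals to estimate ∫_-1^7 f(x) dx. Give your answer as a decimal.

-1276

Δx = 2.
T_4 = (2/2)·[1.5 + 2·(-4.5) + 2·(-54.5) + 2·(-244.5) + (-670.5)] = -1276.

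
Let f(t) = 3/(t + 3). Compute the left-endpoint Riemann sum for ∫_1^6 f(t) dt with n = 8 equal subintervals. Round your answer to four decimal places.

2.5679

Δt = (6 − 1)/8 = 0.625.
Left endpoints: 1, 1.625, 2.25, 2.875, 3.5, 4.125, 4.75, 5.375.
f(1) = 0.75, f(1.625) = 24/37, f(2.25) = 4/7, f(2.875) = 24/47, f(3.5) = 6/13, f(4.125) = 8/19, f(4.75) = 12/31, f(5.375) = 24/67.
Sum = Δt · [f(1) + f(1.625) + f(2.25) + ...].
Sum ≈ 2.5679.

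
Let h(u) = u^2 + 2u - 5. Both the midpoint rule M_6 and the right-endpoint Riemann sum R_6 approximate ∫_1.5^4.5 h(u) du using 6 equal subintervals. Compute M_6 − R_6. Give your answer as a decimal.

-6.1875

M_6 = 32.1875.
R_6 = 38.375.
M_6 − R_6 = -6.1875.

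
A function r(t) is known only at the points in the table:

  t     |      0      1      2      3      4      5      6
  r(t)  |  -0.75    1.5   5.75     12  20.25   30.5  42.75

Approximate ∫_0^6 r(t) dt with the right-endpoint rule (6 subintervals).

112.75

Δt = 1.
Sum = 1·[1.5 + 5.75 + 12 + 20.25 + 30.5 + 42.75] = 112.75.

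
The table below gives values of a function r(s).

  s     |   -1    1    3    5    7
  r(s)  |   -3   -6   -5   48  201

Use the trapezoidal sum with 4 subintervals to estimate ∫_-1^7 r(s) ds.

272

Δs = 2.
T_4 = (2/2)·[(-3) + 2·(-6) + 2·(-5) + 2·48 + 201] = 272.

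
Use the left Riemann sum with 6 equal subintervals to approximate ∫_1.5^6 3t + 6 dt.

Δt = (6 − 1.5)/6 = 0.75.
Left endpoints: 1.5, 2.25, 3, 3.75, 4.5, 5.25.
f(1.5) = 10.5, f(2.25) = 12.75, f(3) = 15, f(3.75) = 17.25, f(4.5) = 19.5, f(5.25) = 21.75.
Sum = Δt · [f(1.5) + f(2.25) + f(3) + ...].
Sum = 72.5625.

72.5625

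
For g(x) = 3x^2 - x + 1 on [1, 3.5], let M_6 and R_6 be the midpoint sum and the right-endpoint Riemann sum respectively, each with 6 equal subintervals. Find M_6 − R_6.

M_6 ≈ 38.641493.
R_6 ≈ 45.477431.
M_6 − R_6 = -6.8359375.

-6.8359375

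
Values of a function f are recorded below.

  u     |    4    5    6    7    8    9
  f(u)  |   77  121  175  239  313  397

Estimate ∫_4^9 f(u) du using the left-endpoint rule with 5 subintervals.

925

Δu = 1.
Sum = 1·[77 + 121 + 175 + 239 + 313] = 925.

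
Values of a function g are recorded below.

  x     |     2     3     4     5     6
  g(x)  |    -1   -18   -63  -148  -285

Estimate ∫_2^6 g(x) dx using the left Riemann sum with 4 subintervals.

Δx = 1.
Sum = 1·[(-1) + (-18) + (-63) + (-148)] = -230.

-230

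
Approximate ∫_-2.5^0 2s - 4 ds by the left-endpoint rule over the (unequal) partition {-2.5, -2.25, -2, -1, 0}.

Subinterval widths: 0.25, 0.25, 1, 1.
Left endpoints: -2.5, -2.25, -2, -1.
f(-2.5) = -9, f(-2.25) = -8.5, f(-2) = -8, f(-1) = -6.
Sum = Σ Δs_i · f(s_i).
Sum = -18.375.

-18.375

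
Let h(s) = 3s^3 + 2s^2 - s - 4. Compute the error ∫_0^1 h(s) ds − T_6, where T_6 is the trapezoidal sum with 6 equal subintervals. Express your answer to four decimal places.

Exact integral: ∫_0^1 h(s) ds ≈ -3.083333.
T_6 ≈ -3.053241.
Error ≈ -3.083333 − (-3.053241) ≈ -0.0301.

-0.0301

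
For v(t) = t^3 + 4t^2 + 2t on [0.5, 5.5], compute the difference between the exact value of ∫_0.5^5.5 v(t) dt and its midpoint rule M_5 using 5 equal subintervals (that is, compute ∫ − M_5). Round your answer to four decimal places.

Exact integral: ∫_0.5^5.5 v(t) dt ≈ 480.416667.
M_5 = 475.
Error ≈ 480.416667 − 475 ≈ 5.4167.

5.4167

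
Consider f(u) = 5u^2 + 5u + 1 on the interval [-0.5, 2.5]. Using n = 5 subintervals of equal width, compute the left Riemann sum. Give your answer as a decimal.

Δu = (2.5 − (-0.5))/5 = 0.6.
Left endpoints: -0.5, 0.1, 0.7, 1.3, 1.9.
f(-0.5) = -0.25, f(0.1) = 1.55, f(0.7) = 6.95, f(1.3) = 15.95, f(1.9) = 28.55.
Sum = Δu · [f(-0.5) + f(0.1) + f(0.7) + f(1.3) + f(1.9)].
Sum = 31.65.

31.65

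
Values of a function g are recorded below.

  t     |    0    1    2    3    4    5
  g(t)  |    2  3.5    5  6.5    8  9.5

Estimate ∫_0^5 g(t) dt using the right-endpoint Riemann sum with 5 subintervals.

32.5

Δt = 1.
Sum = 1·[3.5 + 5 + 6.5 + 8 + 9.5] = 32.5.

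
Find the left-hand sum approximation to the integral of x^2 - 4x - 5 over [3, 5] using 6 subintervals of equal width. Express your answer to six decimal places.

Δx = (5 − 3)/6 = 1/3.
Left endpoints: 3, 10/3, 11/3, 4, 13/3, 14/3.
f(3) = -8, f(10/3) = -65/9, f(11/3) = -56/9, f(4) = -5, f(13/3) = -32/9, f(14/3) = -17/9.
Sum = Δx · [f(3) + f(10/3) + f(11/3) + ...].
Sum ≈ -10.629630.

-10.629630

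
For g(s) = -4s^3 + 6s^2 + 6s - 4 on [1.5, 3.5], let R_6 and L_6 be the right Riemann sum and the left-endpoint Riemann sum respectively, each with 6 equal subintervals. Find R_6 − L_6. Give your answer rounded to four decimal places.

R_6 ≈ -59.222222.
L_6 ≈ -30.555556.
R_6 − L_6 ≈ -28.6667.

-28.6667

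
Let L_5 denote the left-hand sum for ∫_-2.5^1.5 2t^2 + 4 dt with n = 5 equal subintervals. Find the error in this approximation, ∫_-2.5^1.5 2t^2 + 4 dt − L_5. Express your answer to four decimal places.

Exact integral: ∫_-2.5^1.5 f(t) dt ≈ 28.666667.
L_5 = 32.72.
Error ≈ 28.666667 − 32.72 ≈ -4.0533.

-4.0533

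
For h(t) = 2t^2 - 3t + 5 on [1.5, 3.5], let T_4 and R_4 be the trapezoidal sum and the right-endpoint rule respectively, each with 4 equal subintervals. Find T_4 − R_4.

T_4 = 21.5.
R_4 = 25.
T_4 − R_4 = -3.5.

-3.5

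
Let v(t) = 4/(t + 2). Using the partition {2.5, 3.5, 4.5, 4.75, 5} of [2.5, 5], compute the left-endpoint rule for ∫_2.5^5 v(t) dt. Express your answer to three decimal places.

Subinterval widths: 1, 1, 0.25, 0.25.
Left endpoints: 2.5, 3.5, 4.5, 4.75.
v(2.5) = 8/9, v(3.5) = 8/11, v(4.5) = 8/13, v(4.75) = 16/27.
Sum = Σ Δt_i · v(t_i).
Sum ≈ 1.918.

1.918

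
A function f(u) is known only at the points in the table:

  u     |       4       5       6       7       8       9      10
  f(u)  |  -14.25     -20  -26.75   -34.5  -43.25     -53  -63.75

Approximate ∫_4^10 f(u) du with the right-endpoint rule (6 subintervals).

-241.25

Δu = 1.
Sum = 1·[(-20) + (-26.75) + (-34.5) + (-43.25) + (-53) + (-63.75)] = -241.25.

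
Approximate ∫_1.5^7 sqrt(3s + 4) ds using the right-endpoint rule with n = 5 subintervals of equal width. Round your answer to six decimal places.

23.395716

Δs = (7 − 1.5)/5 = 1.1.
Right endpoints: 2.6, 3.7, 4.8, 5.9, 7.
f(2.6) ≈ 3.435113, f(3.7) ≈ 3.885872, f(4.8) ≈ 4.289522, f(5.9) ≈ 4.658326, f(7) ≈ 5.000000.
Sum = Δs · [f(2.6) + f(3.7) + f(4.8) + f(5.9) + f(7)].
Sum ≈ 23.395716.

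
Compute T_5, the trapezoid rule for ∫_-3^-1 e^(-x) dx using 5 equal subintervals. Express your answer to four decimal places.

17.5982

Δx = (-1 − (-3))/5 = 0.4.
f(-3) ≈ 20.0855, f(-2.6) ≈ 13.4637, f(-2.2) ≈ 9.0250, f(-1.8) ≈ 6.0496, f(-1.4) ≈ 4.0552, f(-1) ≈ 2.7183.
T_5 = (Δx/2)·[f(x_0) + 2f(x_1) + ... + 2f(x_{4}) + f(x_5)].
Sum ≈ 17.5982.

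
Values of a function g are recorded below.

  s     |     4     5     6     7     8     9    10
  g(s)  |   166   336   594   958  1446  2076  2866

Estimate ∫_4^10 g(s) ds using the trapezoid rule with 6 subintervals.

6926

Δs = 1.
T_6 = (1/2)·[166 + 2·336 + 2·594 + 2·958 + 2·1446 + 2·2076 + 2866] = 6926.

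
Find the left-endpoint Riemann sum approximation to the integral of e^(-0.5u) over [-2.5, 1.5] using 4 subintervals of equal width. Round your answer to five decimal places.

7.67017

Δu = (1.5 − (-2.5))/4 = 1.
Left endpoints: -2.5, -1.5, -0.5, 0.5.
f(-2.5) ≈ 3.49034, f(-1.5) ≈ 2.11700, f(-0.5) ≈ 1.28403, f(0.5) ≈ 0.77880.
Sum = Δu · [f(-2.5) + f(-1.5) + f(-0.5) + f(0.5)].
Sum ≈ 7.67017.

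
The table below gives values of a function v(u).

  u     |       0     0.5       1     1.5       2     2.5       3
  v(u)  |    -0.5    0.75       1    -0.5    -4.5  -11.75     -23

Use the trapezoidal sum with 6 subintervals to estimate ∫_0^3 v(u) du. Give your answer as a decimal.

Δu = 0.5.
T_6 = (0.5/2)·[(-0.5) + 2·0.75 + 2·1 + 2·(-0.5) + 2·(-4.5) + 2·(-11.75) + (-23)] = -13.375.

-13.375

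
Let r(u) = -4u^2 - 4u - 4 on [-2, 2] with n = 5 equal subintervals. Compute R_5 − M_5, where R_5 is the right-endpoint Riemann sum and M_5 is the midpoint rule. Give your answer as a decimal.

-8.96

R_5 = -45.44.
M_5 = -36.48.
R_5 − M_5 = -8.96.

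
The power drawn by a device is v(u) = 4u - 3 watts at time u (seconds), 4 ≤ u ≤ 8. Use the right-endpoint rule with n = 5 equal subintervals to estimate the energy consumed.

Δu = (8 − 4)/5 = 0.8.
Right endpoints: 4.8, 5.6, 6.4, 7.2, 8.
v(4.8) = 16.2, v(5.6) = 19.4, v(6.4) = 22.6, v(7.2) = 25.8, v(8) = 29.
Sum = Δu · [v(4.8) + v(5.6) + v(6.4) + v(7.2) + v(8)].
Sum = 90.4.

90.4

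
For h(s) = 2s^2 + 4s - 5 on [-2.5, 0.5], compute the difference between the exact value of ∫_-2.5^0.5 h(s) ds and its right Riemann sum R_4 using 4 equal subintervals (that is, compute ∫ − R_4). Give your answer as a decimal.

-0.5625

Exact integral: ∫_-2.5^0.5 h(s) ds = -16.5.
R_4 = -15.9375.
Error = -16.5 − (-15.9375) = -0.5625.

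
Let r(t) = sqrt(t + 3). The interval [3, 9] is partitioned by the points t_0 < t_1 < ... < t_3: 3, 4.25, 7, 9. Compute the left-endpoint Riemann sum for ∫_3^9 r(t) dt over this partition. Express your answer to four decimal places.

16.7910

Subinterval widths: 1.25, 2.75, 2.
Left endpoints: 3, 4.25, 7.
r(3) ≈ 2.4495, r(4.25) ≈ 2.6926, r(7) ≈ 3.1623.
Sum = Σ Δt_i · r(t_i).
Sum ≈ 16.7910.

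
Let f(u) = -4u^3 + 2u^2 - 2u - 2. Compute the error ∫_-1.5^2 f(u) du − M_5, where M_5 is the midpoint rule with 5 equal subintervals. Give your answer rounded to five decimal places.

Exact integral: ∫_-1.5^2 f(u) du ≈ -12.1041667.
M_5 = -11.96125.
Error ≈ -12.1041667 − (-11.96125) ≈ -0.14292.

-0.14292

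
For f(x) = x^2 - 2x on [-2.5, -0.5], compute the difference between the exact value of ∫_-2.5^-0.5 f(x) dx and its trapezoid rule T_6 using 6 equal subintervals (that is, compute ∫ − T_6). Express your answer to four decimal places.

Exact integral: ∫_-2.5^-0.5 f(x) dx ≈ 11.166667.
T_6 ≈ 11.203704.
Error ≈ 11.166667 − 11.203704 ≈ -0.0370.

-0.0370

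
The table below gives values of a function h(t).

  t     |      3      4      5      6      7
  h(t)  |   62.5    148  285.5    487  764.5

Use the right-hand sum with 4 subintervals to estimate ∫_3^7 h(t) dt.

1685

Δt = 1.
Sum = 1·[148 + 285.5 + 487 + 764.5] = 1685.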